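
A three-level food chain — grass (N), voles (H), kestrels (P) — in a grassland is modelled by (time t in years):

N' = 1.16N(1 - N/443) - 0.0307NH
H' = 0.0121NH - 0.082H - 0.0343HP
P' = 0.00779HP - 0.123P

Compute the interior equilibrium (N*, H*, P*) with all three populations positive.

From dP/dt = 0: 0.00779H* = 0.123, so H* = 15.8.
From dN/dt = 0: 1.16(1 - N*/443) = 0.0307·15.8, giving N* = 443·(1 - 0.418) = 258.
From dH/dt = 0: 0.0121·258 - 0.082 = 0.0343P*, so P* = 3.04/0.0343 = 88.6.

N* ≈ 258, H* ≈ 15.8, P* ≈ 88.6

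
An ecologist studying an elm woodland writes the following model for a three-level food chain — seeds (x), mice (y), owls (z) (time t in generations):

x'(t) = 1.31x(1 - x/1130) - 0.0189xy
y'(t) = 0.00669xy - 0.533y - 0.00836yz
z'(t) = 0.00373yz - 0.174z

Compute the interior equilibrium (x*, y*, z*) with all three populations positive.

x* ≈ 369, y* ≈ 46.6, z* ≈ 232

From dz/dt = 0: 0.00373y* = 0.174, so y* = 46.6.
From dx/dt = 0: 1.31(1 - x*/1130) = 0.0189·46.6, giving x* = 1130·(1 - 0.673) = 369.
From dy/dt = 0: 0.00669·369 - 0.533 = 0.00836z*, so z* = 1.94/0.00836 = 232.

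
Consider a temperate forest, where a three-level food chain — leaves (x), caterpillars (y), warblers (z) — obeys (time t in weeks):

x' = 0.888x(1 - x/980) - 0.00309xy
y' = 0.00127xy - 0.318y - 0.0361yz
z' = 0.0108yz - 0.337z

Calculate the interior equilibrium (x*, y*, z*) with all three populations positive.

From dz/dt = 0: 0.0108y* = 0.337, so y* = 31.2.
From dx/dt = 0: 0.888(1 - x*/980) = 0.00309·31.2, giving x* = 980·(1 - 0.109) = 874.
From dy/dt = 0: 0.00127·874 - 0.318 = 0.0361z*, so z* = 0.791/0.0361 = 21.9.

x* ≈ 874, y* ≈ 31.2, z* ≈ 21.9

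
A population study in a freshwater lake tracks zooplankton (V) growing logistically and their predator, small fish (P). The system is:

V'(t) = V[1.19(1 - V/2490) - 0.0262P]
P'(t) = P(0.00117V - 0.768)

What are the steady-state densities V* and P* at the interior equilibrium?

V* ≈ 656, P* ≈ 33.4

From dP/dt = 0 with P > 0: 0.00117V* = 0.768, so V* = 656.
Substitute into dV/dt = 0: 1.19(1 - 656/2490) = 0.0262P*.
The bracket is 0.736, giving P* = 0.876/0.0262 = 33.4.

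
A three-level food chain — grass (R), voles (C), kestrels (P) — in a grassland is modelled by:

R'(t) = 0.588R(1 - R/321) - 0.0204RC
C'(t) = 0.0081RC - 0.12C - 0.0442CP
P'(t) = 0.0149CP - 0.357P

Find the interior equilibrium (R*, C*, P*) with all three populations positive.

From dP/dt = 0: 0.0149C* = 0.357, so C* = 24.
From dR/dt = 0: 0.588(1 - R*/321) = 0.0204·24, giving R* = 321·(1 - 0.831) = 54.2.
From dC/dt = 0: 0.0081·54.2 - 0.12 = 0.0442P*, so P* = 0.319/0.0442 = 7.21.

R* ≈ 54.2, C* ≈ 24, P* ≈ 7.21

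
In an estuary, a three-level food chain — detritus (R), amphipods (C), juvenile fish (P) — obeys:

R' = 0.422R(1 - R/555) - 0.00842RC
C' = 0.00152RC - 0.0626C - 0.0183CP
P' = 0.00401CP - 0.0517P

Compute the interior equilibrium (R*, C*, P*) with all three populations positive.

R* ≈ 412, C* ≈ 12.9, P* ≈ 30.8

From dP/dt = 0: 0.00401C* = 0.0517, so C* = 12.9.
From dR/dt = 0: 0.422(1 - R*/555) = 0.00842·12.9, giving R* = 555·(1 - 0.257) = 412.
From dC/dt = 0: 0.00152·412 - 0.0626 = 0.0183P*, so P* = 0.564/0.0183 = 30.8.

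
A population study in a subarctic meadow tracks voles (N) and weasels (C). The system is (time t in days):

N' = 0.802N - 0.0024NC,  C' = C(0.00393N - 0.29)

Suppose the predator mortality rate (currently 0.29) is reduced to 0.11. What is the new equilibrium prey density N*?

At the interior fixed point, setting dC/dt = 0 with C > 0 fixes N* = (predator death rate)/(NC coefficient) — independent of the other coefficients.
With the change, N* = 0.11/0.00393 = 28; it falls from 73.8.

N* ≈ 28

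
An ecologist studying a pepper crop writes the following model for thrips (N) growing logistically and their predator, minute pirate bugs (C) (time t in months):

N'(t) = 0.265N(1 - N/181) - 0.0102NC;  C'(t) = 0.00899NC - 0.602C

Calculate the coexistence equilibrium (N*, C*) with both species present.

From dC/dt = 0 with C > 0: 0.00899N* = 0.602, so N* = 67.
Substitute into dN/dt = 0: 0.265(1 - 67/181) = 0.0102C*.
The bracket is 0.63, giving C* = 0.167/0.0102 = 16.4.

N* ≈ 67, C* ≈ 16.4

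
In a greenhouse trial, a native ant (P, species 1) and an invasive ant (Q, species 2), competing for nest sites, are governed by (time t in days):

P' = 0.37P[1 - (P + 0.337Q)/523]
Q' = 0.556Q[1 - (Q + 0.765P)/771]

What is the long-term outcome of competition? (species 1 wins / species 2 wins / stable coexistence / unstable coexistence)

stable coexistence

Compare the nullcline intercepts: K1/α12 = 523/0.337 = 1550 > K2 = 771; K2/α21 = 771/0.765 = 1010 > K1 = 523.
Since both inequalities hold, each species can invade when rare, so the interior equilibrium is stable.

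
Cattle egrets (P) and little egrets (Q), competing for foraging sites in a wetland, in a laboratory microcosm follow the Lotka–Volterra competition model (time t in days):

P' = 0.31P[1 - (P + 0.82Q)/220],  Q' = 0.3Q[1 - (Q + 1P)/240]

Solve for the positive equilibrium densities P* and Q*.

Setting both brackets to zero gives the nullclines P + 0.82Q = 220 and 1P + Q = 240.
Substituting Q = 240 - 1P into the first: P(1 - 0.82·1) = 220 - 0.82·240.
So P* = 23.2/0.18 = 129, and then Q* = 240 - 1·129 = 111.

P* ≈ 129, Q* ≈ 111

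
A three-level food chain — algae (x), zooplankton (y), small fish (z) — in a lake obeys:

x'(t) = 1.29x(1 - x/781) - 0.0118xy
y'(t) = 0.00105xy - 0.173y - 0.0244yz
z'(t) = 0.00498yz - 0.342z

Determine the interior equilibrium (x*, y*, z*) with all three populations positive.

x* ≈ 290, y* ≈ 68.7, z* ≈ 5.41

From dz/dt = 0: 0.00498y* = 0.342, so y* = 68.7.
From dx/dt = 0: 1.29(1 - x*/781) = 0.0118·68.7, giving x* = 781·(1 - 0.628) = 290.
From dy/dt = 0: 0.00105·290 - 0.173 = 0.0244z*, so z* = 0.132/0.0244 = 5.41.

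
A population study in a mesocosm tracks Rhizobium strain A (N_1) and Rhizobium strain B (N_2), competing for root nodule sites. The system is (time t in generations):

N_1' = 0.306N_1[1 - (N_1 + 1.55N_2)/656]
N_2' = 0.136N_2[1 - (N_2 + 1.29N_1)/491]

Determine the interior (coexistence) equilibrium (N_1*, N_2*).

N_1* ≈ 105, N_2* ≈ 355

Setting both brackets to zero gives the nullclines N_1 + 1.55N_2 = 656 and 1.29N_1 + N_2 = 491.
Substituting N_2 = 491 - 1.29N_1 into the first: N_1(1 - 1.55·1.29) = 656 - 1.55·491.
So N_1* = -105/-1 = 105, and then N_2* = 491 - 1.29·105 = 355.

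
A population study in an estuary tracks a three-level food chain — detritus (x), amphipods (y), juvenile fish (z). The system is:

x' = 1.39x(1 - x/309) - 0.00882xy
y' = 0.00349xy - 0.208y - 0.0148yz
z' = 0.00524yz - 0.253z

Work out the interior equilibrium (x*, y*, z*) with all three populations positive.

From dz/dt = 0: 0.00524y* = 0.253, so y* = 48.3.
From dx/dt = 0: 1.39(1 - x*/309) = 0.00882·48.3, giving x* = 309·(1 - 0.306) = 214.
From dy/dt = 0: 0.00349·214 - 0.208 = 0.0148z*, so z* = 0.54/0.0148 = 36.5.

x* ≈ 214, y* ≈ 48.3, z* ≈ 36.5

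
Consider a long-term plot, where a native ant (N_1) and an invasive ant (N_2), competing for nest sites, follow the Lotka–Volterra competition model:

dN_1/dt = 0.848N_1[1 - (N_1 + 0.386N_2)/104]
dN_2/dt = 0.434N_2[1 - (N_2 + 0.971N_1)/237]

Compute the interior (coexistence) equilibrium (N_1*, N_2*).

N_1* ≈ 20, N_2* ≈ 218

Setting both brackets to zero gives the nullclines N_1 + 0.386N_2 = 104 and 0.971N_1 + N_2 = 237.
Substituting N_2 = 237 - 0.971N_1 into the first: N_1(1 - 0.386·0.971) = 104 - 0.386·237.
So N_1* = 12.5/0.625 = 20, and then N_2* = 237 - 0.971·20 = 218.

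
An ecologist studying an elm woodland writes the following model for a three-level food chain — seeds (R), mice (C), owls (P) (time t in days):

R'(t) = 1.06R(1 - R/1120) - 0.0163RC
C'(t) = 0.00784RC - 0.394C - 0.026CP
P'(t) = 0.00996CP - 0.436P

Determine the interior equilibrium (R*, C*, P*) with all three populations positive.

From dP/dt = 0: 0.00996C* = 0.436, so C* = 43.8.
From dR/dt = 0: 1.06(1 - R*/1120) = 0.0163·43.8, giving R* = 1120·(1 - 0.673) = 366.
From dC/dt = 0: 0.00784·366 - 0.394 = 0.026P*, so P* = 2.48/0.026 = 95.2.

R* ≈ 366, C* ≈ 43.8, P* ≈ 95.2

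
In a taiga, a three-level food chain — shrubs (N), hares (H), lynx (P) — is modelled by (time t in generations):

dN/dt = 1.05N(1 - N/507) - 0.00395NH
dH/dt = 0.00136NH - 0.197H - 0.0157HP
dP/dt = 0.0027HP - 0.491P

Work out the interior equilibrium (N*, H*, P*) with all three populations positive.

From dP/dt = 0: 0.0027H* = 0.491, so H* = 182.
From dN/dt = 0: 1.05(1 - N*/507) = 0.00395·182, giving N* = 507·(1 - 0.684) = 160.
From dH/dt = 0: 0.00136·160 - 0.197 = 0.0157P*, so P* = 0.0208/0.0157 = 1.33.

N* ≈ 160, H* ≈ 182, P* ≈ 1.33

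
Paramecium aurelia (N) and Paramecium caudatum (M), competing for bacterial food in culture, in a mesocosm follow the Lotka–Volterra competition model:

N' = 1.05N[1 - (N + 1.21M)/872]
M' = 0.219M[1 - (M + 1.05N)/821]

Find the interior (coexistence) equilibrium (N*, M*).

Setting both brackets to zero gives the nullclines N + 1.21M = 872 and 1.05N + M = 821.
Substituting M = 821 - 1.05N into the first: N(1 - 1.21·1.05) = 872 - 1.21·821.
So N* = -121/-0.27 = 449, and then M* = 821 - 1.05·449 = 350.

N* ≈ 449, M* ≈ 350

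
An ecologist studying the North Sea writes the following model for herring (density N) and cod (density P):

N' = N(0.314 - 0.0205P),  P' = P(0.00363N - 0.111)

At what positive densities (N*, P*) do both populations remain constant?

Set dP/dt = 0 with P > 0: 0.00363N - 0.111 = 0, so N* = 0.111/0.00363 = 30.6.
Set dN/dt = 0 with N > 0: 0.314 - 0.0205P = 0, so P* = 0.314/0.0205 = 15.3.

N* ≈ 30.6, P* ≈ 15.3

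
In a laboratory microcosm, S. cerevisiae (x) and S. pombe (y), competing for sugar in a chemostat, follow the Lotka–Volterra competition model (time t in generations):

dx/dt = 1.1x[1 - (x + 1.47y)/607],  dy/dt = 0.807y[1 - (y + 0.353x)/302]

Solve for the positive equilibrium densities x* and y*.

Setting both brackets to zero gives the nullclines x + 1.47y = 607 and 0.353x + y = 302.
Substituting y = 302 - 0.353x into the first: x(1 - 1.47·0.353) = 607 - 1.47·302.
So x* = 163/0.481 = 339, and then y* = 302 - 0.353·339 = 182.

x* ≈ 339, y* ≈ 182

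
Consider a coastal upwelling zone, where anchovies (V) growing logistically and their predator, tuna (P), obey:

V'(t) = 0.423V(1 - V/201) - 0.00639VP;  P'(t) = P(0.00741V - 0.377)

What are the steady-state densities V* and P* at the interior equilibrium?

From dP/dt = 0 with P > 0: 0.00741V* = 0.377, so V* = 50.9.
Substitute into dV/dt = 0: 0.423(1 - 50.9/201) = 0.00639P*.
The bracket is 0.747, giving P* = 0.316/0.00639 = 49.4.

V* ≈ 50.9, P* ≈ 49.4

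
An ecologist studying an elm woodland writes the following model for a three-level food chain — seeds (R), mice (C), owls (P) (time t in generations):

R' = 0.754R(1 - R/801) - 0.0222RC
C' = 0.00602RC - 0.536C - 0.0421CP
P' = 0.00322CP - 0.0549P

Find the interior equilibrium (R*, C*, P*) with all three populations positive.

R* ≈ 399, C* ≈ 17, P* ≈ 44.3

From dP/dt = 0: 0.00322C* = 0.0549, so C* = 17.
From dR/dt = 0: 0.754(1 - R*/801) = 0.0222·17, giving R* = 801·(1 - 0.502) = 399.
From dC/dt = 0: 0.00602·399 - 0.536 = 0.0421P*, so P* = 1.87/0.0421 = 44.3.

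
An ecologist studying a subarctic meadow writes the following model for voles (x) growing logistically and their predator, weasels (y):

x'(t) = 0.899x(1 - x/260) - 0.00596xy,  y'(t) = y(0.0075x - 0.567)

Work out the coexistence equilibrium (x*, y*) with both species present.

x* ≈ 75.6, y* ≈ 107

From dy/dt = 0 with y > 0: 0.0075x* = 0.567, so x* = 75.6.
Substitute into dx/dt = 0: 0.899(1 - 75.6/260) = 0.00596y*.
The bracket is 0.709, giving y* = 0.638/0.00596 = 107.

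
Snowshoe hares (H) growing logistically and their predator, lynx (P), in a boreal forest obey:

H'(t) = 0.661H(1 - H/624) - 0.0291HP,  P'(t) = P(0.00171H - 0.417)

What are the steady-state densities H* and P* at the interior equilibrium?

From dP/dt = 0 with P > 0: 0.00171H* = 0.417, so H* = 244.
Substitute into dH/dt = 0: 0.661(1 - 244/624) = 0.0291P*.
The bracket is 0.609, giving P* = 0.403/0.0291 = 13.8.

H* ≈ 244, P* ≈ 13.8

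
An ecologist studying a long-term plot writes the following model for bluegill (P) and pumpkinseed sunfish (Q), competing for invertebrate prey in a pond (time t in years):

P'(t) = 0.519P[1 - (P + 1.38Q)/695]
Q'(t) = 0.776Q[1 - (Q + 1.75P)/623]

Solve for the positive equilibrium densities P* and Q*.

P* ≈ 116, Q* ≈ 419

Setting both brackets to zero gives the nullclines P + 1.38Q = 695 and 1.75P + Q = 623.
Substituting Q = 623 - 1.75P into the first: P(1 - 1.38·1.75) = 695 - 1.38·623.
So P* = -165/-1.42 = 116, and then Q* = 623 - 1.75·116 = 419.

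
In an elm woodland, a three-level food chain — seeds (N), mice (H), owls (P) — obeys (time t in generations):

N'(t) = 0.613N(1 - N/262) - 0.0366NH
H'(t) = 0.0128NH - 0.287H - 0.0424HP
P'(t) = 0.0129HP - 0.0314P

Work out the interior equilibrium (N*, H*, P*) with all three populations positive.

From dP/dt = 0: 0.0129H* = 0.0314, so H* = 2.43.
From dN/dt = 0: 0.613(1 - N*/262) = 0.0366·2.43, giving N* = 262·(1 - 0.145) = 224.
From dH/dt = 0: 0.0128·224 - 0.287 = 0.0424P*, so P* = 2.58/0.0424 = 60.8.

N* ≈ 224, H* ≈ 2.43, P* ≈ 60.8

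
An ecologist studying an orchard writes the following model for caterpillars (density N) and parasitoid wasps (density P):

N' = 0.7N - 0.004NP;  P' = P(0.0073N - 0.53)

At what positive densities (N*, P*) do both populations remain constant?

Set dP/dt = 0 with P > 0: 0.0073N - 0.53 = 0, so N* = 0.53/0.0073 = 72.6.
Set dN/dt = 0 with N > 0: 0.7 - 0.004P = 0, so P* = 0.7/0.004 = 175.

N* ≈ 72.6, P* ≈ 175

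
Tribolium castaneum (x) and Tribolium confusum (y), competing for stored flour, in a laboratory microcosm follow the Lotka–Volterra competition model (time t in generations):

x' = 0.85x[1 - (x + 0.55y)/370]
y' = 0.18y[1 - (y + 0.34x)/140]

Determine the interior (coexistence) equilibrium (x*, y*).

x* ≈ 360, y* ≈ 17.5

Setting both brackets to zero gives the nullclines x + 0.55y = 370 and 0.34x + y = 140.
Substituting y = 140 - 0.34x into the first: x(1 - 0.55·0.34) = 370 - 0.55·140.
So x* = 293/0.813 = 360, and then y* = 140 - 0.34·360 = 17.5.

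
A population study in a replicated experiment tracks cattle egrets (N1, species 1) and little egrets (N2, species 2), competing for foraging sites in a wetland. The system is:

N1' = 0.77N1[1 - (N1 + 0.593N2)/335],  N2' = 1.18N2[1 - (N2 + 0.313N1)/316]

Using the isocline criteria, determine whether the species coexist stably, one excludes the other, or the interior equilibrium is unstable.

stable coexistence

Compare the nullcline intercepts: K1/α12 = 335/0.593 = 565 > K2 = 316; K2/α21 = 316/0.313 = 1010 > K1 = 335.
Since both inequalities hold, each species can invade when rare, so the interior equilibrium is stable.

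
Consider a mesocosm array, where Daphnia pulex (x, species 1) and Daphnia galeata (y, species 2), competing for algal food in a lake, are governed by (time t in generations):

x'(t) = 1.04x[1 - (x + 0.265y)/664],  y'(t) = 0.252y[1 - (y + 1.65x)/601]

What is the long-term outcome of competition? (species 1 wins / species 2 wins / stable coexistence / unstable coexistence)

species 1 excludes species 2

Compare the nullcline intercepts: K1/α12 = 664/0.265 = 2510 > K2 = 601; K2/α21 = 601/1.65 = 364 < K1 = 664.
Since the inequalities point opposite ways, species 1 can invade but species 2 cannot.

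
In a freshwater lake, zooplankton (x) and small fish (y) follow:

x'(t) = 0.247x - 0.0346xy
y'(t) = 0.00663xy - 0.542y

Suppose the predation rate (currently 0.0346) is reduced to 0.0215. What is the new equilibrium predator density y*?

At the interior fixed point, setting dx/dt = 0 with x > 0 fixes y* = (prey growth rate)/(xy coefficient) — independent of the other coefficients.
With the change, y* = 0.247/0.0215 = 11.5; it rises from 7.14.

y* ≈ 11.5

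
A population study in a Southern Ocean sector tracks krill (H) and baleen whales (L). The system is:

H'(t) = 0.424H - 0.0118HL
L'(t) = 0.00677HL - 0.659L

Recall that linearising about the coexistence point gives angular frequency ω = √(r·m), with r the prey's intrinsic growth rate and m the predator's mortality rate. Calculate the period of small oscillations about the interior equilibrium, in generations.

Here r = 0.424 and m = 0.659, so r·m = 0.279.
ω = √0.279 = 0.529 per generation, hence T = 2π/ω ≈ 11.9 generations.

T ≈ 11.9 generations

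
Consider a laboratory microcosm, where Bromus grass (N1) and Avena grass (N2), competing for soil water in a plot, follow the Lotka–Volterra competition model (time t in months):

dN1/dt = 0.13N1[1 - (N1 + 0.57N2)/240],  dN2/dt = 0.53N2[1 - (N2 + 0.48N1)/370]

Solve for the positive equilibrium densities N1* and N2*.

N1* ≈ 40.1, N2* ≈ 351

Setting both brackets to zero gives the nullclines N1 + 0.57N2 = 240 and 0.48N1 + N2 = 370.
Substituting N2 = 370 - 0.48N1 into the first: N1(1 - 0.57·0.48) = 240 - 0.57·370.
So N1* = 29.1/0.726 = 40.1, and then N2* = 370 - 0.48·40.1 = 351.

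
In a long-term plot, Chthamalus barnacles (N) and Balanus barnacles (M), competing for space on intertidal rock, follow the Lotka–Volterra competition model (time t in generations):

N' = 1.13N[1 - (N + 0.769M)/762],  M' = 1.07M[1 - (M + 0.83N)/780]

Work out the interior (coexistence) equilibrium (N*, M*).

N* ≈ 448, M* ≈ 408

Setting both brackets to zero gives the nullclines N + 0.769M = 762 and 0.83N + M = 780.
Substituting M = 780 - 0.83N into the first: N(1 - 0.769·0.83) = 762 - 0.769·780.
So N* = 162/0.362 = 448, and then M* = 780 - 0.83·448 = 408.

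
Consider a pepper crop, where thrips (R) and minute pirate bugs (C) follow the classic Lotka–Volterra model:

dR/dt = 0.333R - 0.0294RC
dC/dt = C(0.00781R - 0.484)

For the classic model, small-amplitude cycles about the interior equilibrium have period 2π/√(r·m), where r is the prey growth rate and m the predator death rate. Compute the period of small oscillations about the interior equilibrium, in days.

Here r = 0.333 and m = 0.484, so r·m = 0.161.
ω = √0.161 = 0.401 per day, hence T = 2π/ω ≈ 15.7 days.

T ≈ 15.7 days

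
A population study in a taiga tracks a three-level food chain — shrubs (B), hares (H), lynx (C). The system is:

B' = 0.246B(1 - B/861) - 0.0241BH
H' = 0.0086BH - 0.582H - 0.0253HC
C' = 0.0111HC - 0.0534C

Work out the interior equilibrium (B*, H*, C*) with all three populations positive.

B* ≈ 455, H* ≈ 4.81, C* ≈ 132

From dC/dt = 0: 0.0111H* = 0.0534, so H* = 4.81.
From dB/dt = 0: 0.246(1 - B*/861) = 0.0241·4.81, giving B* = 861·(1 - 0.471) = 455.
From dH/dt = 0: 0.0086·455 - 0.582 = 0.0253C*, so C* = 3.33/0.0253 = 132.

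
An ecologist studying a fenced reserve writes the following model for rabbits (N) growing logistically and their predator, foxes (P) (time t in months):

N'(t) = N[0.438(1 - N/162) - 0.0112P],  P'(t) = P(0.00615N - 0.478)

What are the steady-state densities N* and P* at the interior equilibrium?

From dP/dt = 0 with P > 0: 0.00615N* = 0.478, so N* = 77.7.
Substitute into dN/dt = 0: 0.438(1 - 77.7/162) = 0.0112P*.
The bracket is 0.52, giving P* = 0.228/0.0112 = 20.3.

N* ≈ 77.7, P* ≈ 20.3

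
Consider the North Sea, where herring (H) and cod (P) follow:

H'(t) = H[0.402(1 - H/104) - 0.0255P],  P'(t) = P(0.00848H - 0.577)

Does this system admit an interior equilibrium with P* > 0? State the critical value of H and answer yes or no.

Threshold H = 68; K > 68, so yes, the predator persists.

The predator equation gives dP/dt > 0 only when H > 0.577/0.00848 = 68.
Without the predator, H → K = 104. Since 104 > 68, the predator can invade and persist.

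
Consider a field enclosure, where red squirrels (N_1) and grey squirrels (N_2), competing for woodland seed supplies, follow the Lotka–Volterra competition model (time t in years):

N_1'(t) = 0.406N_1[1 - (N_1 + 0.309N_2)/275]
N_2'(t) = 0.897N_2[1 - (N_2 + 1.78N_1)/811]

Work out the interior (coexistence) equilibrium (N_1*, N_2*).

Setting both brackets to zero gives the nullclines N_1 + 0.309N_2 = 275 and 1.78N_1 + N_2 = 811.
Substituting N_2 = 811 - 1.78N_1 into the first: N_1(1 - 0.309·1.78) = 275 - 0.309·811.
So N_1* = 24.4/0.45 = 54.2, and then N_2* = 811 - 1.78·54.2 = 714.

N_1* ≈ 54.2, N_2* ≈ 714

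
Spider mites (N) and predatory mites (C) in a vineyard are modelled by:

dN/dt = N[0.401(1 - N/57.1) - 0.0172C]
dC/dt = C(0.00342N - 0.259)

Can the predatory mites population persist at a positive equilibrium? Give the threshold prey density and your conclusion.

Threshold N = 75.7; K < 75.7, so no, the predator goes extinct.

The predator equation gives dC/dt > 0 only when N > 0.259/0.00342 = 75.7.
Without the predator, N → K = 57.1. Since 57.1 < 75.7, the predator cannot invade.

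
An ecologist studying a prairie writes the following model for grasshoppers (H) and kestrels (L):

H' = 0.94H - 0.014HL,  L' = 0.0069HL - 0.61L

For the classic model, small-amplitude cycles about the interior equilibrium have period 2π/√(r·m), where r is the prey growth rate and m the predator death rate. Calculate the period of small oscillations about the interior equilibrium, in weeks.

T ≈ 8.3 weeks

Here r = 0.94 and m = 0.61, so r·m = 0.573.
ω = √0.573 = 0.757 per week, hence T = 2π/ω ≈ 8.3 weeks.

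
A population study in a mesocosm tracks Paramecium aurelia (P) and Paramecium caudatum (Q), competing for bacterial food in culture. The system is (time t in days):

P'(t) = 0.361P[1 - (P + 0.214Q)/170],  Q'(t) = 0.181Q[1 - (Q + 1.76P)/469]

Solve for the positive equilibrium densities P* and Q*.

Setting both brackets to zero gives the nullclines P + 0.214Q = 170 and 1.76P + Q = 469.
Substituting Q = 469 - 1.76P into the first: P(1 - 0.214·1.76) = 170 - 0.214·469.
So P* = 69.6/0.623 = 112, and then Q* = 469 - 1.76·112 = 272.

P* ≈ 112, Q* ≈ 272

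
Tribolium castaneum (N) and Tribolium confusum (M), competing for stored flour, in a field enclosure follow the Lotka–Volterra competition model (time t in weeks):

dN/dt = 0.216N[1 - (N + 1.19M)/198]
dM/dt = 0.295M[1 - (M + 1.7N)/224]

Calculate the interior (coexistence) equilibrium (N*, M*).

N* ≈ 67, M* ≈ 110

Setting both brackets to zero gives the nullclines N + 1.19M = 198 and 1.7N + M = 224.
Substituting M = 224 - 1.7N into the first: N(1 - 1.19·1.7) = 198 - 1.19·224.
So N* = -68.6/-1.02 = 67, and then M* = 224 - 1.7·67 = 110.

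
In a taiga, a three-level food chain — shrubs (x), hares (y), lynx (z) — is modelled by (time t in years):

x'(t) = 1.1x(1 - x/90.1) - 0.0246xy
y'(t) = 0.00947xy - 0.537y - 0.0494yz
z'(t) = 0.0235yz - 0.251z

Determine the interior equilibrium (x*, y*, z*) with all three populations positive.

From dz/dt = 0: 0.0235y* = 0.251, so y* = 10.7.
From dx/dt = 0: 1.1(1 - x*/90.1) = 0.0246·10.7, giving x* = 90.1·(1 - 0.239) = 68.6.
From dy/dt = 0: 0.00947·68.6 - 0.537 = 0.0494z*, so z* = 0.112/0.0494 = 2.28.

x* ≈ 68.6, y* ≈ 10.7, z* ≈ 2.28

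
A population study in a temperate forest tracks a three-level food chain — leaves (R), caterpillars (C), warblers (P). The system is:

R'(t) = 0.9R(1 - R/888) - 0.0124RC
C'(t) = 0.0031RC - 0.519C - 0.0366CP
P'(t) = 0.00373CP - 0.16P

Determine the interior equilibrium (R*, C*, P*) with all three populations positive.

From dP/dt = 0: 0.00373C* = 0.16, so C* = 42.9.
From dR/dt = 0: 0.9(1 - R*/888) = 0.0124·42.9, giving R* = 888·(1 - 0.591) = 363.
From dC/dt = 0: 0.0031·363 - 0.519 = 0.0366P*, so P* = 0.607/0.0366 = 16.6.

R* ≈ 363, C* ≈ 42.9, P* ≈ 16.6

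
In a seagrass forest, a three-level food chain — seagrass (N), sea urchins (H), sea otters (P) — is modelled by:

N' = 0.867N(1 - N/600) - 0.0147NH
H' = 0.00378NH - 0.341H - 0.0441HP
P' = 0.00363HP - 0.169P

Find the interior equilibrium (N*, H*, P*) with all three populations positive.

N* ≈ 126, H* ≈ 46.6, P* ≈ 3.1

From dP/dt = 0: 0.00363H* = 0.169, so H* = 46.6.
From dN/dt = 0: 0.867(1 - N*/600) = 0.0147·46.6, giving N* = 600·(1 - 0.789) = 126.
From dH/dt = 0: 0.00378·126 - 0.341 = 0.0441P*, so P* = 0.137/0.0441 = 3.1.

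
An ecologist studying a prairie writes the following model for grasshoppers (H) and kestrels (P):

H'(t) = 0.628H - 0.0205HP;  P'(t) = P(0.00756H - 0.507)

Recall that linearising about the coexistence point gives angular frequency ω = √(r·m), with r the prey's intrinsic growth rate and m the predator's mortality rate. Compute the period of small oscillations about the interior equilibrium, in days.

T ≈ 11.1 days

Here r = 0.628 and m = 0.507, so r·m = 0.318.
ω = √0.318 = 0.564 per day, hence T = 2π/ω ≈ 11.1 days.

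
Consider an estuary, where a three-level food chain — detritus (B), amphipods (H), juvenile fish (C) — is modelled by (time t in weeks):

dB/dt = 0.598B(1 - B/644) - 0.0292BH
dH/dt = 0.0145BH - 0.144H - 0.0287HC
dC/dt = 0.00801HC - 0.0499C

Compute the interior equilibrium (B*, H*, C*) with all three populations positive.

From dC/dt = 0: 0.00801H* = 0.0499, so H* = 6.23.
From dB/dt = 0: 0.598(1 - B*/644) = 0.0292·6.23, giving B* = 644·(1 - 0.304) = 448.
From dH/dt = 0: 0.0145·448 - 0.144 = 0.0287C*, so C* = 6.35/0.0287 = 221.

B* ≈ 448, H* ≈ 6.23, C* ≈ 221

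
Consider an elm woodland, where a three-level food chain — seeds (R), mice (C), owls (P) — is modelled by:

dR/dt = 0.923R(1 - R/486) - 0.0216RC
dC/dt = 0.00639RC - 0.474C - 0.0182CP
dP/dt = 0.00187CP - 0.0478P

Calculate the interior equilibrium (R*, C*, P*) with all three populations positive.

From dP/dt = 0: 0.00187C* = 0.0478, so C* = 25.6.
From dR/dt = 0: 0.923(1 - R*/486) = 0.0216·25.6, giving R* = 486·(1 - 0.598) = 195.
From dC/dt = 0: 0.00639·195 - 0.474 = 0.0182P*, so P* = 0.774/0.0182 = 42.5.

R* ≈ 195, C* ≈ 25.6, P* ≈ 42.5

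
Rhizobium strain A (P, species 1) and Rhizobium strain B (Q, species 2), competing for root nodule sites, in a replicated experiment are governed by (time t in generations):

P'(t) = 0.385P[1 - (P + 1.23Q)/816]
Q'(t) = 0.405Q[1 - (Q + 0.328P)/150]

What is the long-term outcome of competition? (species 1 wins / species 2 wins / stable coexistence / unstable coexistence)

species 1 excludes species 2

Compare the nullcline intercepts: K1/α12 = 816/1.23 = 663 > K2 = 150; K2/α21 = 150/0.328 = 457 < K1 = 816.
Since the inequalities point opposite ways, species 1 can invade but species 2 cannot.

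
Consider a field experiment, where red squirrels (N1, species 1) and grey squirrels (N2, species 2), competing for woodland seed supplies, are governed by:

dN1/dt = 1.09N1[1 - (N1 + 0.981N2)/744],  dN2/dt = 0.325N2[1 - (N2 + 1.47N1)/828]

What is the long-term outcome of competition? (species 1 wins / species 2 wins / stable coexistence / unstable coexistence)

Compare the nullcline intercepts: K1/α12 = 744/0.981 = 758 < K2 = 828; K2/α21 = 828/1.47 = 563 < K1 = 744.
Since both are reversed, neither can invade when rare; the interior point is a saddle.

unstable coexistence (outcome depends on initial conditions)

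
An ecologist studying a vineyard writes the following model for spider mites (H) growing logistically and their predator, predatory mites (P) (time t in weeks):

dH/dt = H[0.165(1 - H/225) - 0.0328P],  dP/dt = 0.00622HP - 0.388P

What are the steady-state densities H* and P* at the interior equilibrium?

H* ≈ 62.4, P* ≈ 3.64

From dP/dt = 0 with P > 0: 0.00622H* = 0.388, so H* = 62.4.
Substitute into dH/dt = 0: 0.165(1 - 62.4/225) = 0.0328P*.
The bracket is 0.723, giving P* = 0.119/0.0328 = 3.64.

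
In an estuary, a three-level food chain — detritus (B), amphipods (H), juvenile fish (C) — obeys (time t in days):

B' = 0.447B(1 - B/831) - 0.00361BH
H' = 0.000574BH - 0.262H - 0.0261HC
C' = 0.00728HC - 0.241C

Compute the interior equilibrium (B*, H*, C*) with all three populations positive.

From dC/dt = 0: 0.00728H* = 0.241, so H* = 33.1.
From dB/dt = 0: 0.447(1 - B*/831) = 0.00361·33.1, giving B* = 831·(1 - 0.267) = 609.
From dH/dt = 0: 0.000574·609 - 0.262 = 0.0261C*, so C* = 0.0875/0.0261 = 3.35.

B* ≈ 609, H* ≈ 33.1, C* ≈ 3.35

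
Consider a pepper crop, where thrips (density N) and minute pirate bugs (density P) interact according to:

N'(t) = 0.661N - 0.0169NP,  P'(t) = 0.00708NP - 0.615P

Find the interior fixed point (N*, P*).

Set dP/dt = 0 with P > 0: 0.00708N - 0.615 = 0, so N* = 0.615/0.00708 = 86.9.
Set dN/dt = 0 with N > 0: 0.661 - 0.0169P = 0, so P* = 0.661/0.0169 = 39.1.

N* ≈ 86.9, P* ≈ 39.1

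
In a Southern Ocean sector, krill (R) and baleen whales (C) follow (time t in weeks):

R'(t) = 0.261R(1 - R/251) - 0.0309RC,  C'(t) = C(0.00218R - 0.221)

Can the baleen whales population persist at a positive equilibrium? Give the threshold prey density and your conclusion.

The predator equation gives dC/dt > 0 only when R > 0.221/0.00218 = 101.
Without the predator, R → K = 251. Since 251 > 101, the predator can invade and persist.

Threshold R = 101; K > 101, so yes, the predator persists.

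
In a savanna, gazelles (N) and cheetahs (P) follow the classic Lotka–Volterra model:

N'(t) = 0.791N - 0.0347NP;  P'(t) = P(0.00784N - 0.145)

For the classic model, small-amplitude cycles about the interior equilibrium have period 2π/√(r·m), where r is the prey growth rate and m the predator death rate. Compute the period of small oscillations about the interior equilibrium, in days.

Here r = 0.791 and m = 0.145, so r·m = 0.115.
ω = √0.115 = 0.339 per day, hence T = 2π/ω ≈ 18.6 days.

T ≈ 18.6 days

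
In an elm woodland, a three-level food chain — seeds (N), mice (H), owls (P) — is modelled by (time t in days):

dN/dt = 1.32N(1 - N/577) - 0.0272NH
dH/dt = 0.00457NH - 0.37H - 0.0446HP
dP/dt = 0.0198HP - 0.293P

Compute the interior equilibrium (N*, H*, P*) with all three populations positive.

From dP/dt = 0: 0.0198H* = 0.293, so H* = 14.8.
From dN/dt = 0: 1.32(1 - N*/577) = 0.0272·14.8, giving N* = 577·(1 - 0.305) = 401.
From dH/dt = 0: 0.00457·401 - 0.37 = 0.0446P*, so P* = 1.46/0.0446 = 32.8.

N* ≈ 401, H* ≈ 14.8, P* ≈ 32.8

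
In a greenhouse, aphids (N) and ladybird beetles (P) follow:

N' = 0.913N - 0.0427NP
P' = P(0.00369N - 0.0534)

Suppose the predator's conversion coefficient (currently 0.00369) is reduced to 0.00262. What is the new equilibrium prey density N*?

At the interior fixed point, setting dP/dt = 0 with P > 0 fixes N* = (predator death rate)/(NP coefficient) — independent of the other coefficients.
With the change, N* = 0.0534/0.00262 = 20.4; it rises from 14.5.

N* ≈ 20.4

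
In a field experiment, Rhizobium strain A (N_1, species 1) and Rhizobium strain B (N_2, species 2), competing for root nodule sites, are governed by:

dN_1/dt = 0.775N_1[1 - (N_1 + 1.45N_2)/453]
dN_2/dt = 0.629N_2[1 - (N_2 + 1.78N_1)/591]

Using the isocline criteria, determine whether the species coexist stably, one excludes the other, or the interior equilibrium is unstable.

unstable coexistence (outcome depends on initial conditions)

Compare the nullcline intercepts: K1/α12 = 453/1.45 = 312 < K2 = 591; K2/α21 = 591/1.78 = 332 < K1 = 453.
Since both are reversed, neither can invade when rare; the interior point is a saddle.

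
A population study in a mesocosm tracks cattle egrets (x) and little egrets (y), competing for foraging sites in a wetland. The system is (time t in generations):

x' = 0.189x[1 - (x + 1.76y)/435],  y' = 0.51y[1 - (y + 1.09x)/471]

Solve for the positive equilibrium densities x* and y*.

x* ≈ 429, y* ≈ 3.43

Setting both brackets to zero gives the nullclines x + 1.76y = 435 and 1.09x + y = 471.
Substituting y = 471 - 1.09x into the first: x(1 - 1.76·1.09) = 435 - 1.76·471.
So x* = -394/-0.918 = 429, and then y* = 471 - 1.09·429 = 3.43.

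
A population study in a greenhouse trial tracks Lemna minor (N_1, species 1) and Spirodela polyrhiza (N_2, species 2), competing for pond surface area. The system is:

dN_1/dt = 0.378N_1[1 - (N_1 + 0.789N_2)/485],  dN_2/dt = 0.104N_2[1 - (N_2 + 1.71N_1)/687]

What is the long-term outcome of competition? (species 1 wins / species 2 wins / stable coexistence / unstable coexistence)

Compare the nullcline intercepts: K1/α12 = 485/0.789 = 615 < K2 = 687; K2/α21 = 687/1.71 = 402 < K1 = 485.
Since both are reversed, neither can invade when rare; the interior point is a saddle.

unstable coexistence (outcome depends on initial conditions)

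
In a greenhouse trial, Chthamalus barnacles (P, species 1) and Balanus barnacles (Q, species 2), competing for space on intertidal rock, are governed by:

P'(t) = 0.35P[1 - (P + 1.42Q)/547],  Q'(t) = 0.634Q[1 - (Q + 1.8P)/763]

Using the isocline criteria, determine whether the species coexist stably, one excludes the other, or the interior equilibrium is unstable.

Compare the nullcline intercepts: K1/α12 = 547/1.42 = 385 < K2 = 763; K2/α21 = 763/1.8 = 424 < K1 = 547.
Since both are reversed, neither can invade when rare; the interior point is a saddle.

unstable coexistence (outcome depends on initial conditions)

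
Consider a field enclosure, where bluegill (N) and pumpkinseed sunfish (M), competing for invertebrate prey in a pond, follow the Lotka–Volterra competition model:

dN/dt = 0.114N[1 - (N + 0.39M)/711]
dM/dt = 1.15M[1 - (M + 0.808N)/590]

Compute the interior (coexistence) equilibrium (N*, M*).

Setting both brackets to zero gives the nullclines N + 0.39M = 711 and 0.808N + M = 590.
Substituting M = 590 - 0.808N into the first: N(1 - 0.39·0.808) = 711 - 0.39·590.
So N* = 481/0.685 = 702, and then M* = 590 - 0.808·702 = 22.6.

N* ≈ 702, M* ≈ 22.6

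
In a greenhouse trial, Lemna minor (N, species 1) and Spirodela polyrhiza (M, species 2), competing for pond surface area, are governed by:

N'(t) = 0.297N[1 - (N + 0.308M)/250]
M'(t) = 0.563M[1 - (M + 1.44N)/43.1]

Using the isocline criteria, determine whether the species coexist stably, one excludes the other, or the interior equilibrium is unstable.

species 1 excludes species 2

Compare the nullcline intercepts: K1/α12 = 250/0.308 = 812 > K2 = 43.1; K2/α21 = 43.1/1.44 = 29.9 < K1 = 250.
Since the inequalities point opposite ways, species 1 can invade but species 2 cannot.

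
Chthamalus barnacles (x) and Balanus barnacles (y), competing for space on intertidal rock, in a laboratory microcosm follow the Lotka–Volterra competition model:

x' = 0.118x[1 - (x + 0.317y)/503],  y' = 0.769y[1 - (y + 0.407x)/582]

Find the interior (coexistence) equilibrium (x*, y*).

Setting both brackets to zero gives the nullclines x + 0.317y = 503 and 0.407x + y = 582.
Substituting y = 582 - 0.407x into the first: x(1 - 0.317·0.407) = 503 - 0.317·582.
So x* = 319/0.871 = 366, and then y* = 582 - 0.407·366 = 433.

x* ≈ 366, y* ≈ 433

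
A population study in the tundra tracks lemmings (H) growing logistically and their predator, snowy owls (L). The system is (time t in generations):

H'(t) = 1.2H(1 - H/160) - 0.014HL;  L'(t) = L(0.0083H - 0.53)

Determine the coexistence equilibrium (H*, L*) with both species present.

From dL/dt = 0 with L > 0: 0.0083H* = 0.53, so H* = 63.9.
Substitute into dH/dt = 0: 1.2(1 - 63.9/160) = 0.014L*.
The bracket is 0.601, giving L* = 0.721/0.014 = 51.5.

H* ≈ 63.9, L* ≈ 51.5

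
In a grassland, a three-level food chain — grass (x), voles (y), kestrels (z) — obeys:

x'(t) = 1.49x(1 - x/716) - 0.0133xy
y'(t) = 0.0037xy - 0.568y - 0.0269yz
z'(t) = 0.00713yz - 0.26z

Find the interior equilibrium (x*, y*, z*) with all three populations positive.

From dz/dt = 0: 0.00713y* = 0.26, so y* = 36.5.
From dx/dt = 0: 1.49(1 - x*/716) = 0.0133·36.5, giving x* = 716·(1 - 0.325) = 483.
From dy/dt = 0: 0.0037·483 - 0.568 = 0.0269z*, so z* = 1.22/0.0269 = 45.3.

x* ≈ 483, y* ≈ 36.5, z* ≈ 45.3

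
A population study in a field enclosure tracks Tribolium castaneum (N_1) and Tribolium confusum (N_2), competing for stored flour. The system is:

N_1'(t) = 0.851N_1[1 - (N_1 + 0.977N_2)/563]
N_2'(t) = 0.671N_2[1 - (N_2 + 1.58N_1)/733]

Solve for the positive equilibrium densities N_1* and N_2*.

N_1* ≈ 282, N_2* ≈ 288

Setting both brackets to zero gives the nullclines N_1 + 0.977N_2 = 563 and 1.58N_1 + N_2 = 733.
Substituting N_2 = 733 - 1.58N_1 into the first: N_1(1 - 0.977·1.58) = 563 - 0.977·733.
So N_1* = -153/-0.544 = 282, and then N_2* = 733 - 1.58·282 = 288.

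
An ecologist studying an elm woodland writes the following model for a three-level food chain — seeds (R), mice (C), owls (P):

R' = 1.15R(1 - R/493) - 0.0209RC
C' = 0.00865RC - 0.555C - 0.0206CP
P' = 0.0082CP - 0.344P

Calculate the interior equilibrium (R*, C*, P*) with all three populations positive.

R* ≈ 117, C* ≈ 42, P* ≈ 22.2

From dP/dt = 0: 0.0082C* = 0.344, so C* = 42.
From dR/dt = 0: 1.15(1 - R*/493) = 0.0209·42, giving R* = 493·(1 - 0.762) = 117.
From dC/dt = 0: 0.00865·117 - 0.555 = 0.0206P*, so P* = 0.458/0.0206 = 22.2.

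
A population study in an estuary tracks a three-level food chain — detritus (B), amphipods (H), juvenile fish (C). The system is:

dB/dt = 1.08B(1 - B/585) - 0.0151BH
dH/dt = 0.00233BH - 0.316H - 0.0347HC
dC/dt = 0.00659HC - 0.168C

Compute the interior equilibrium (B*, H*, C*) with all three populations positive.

From dC/dt = 0: 0.00659H* = 0.168, so H* = 25.5.
From dB/dt = 0: 1.08(1 - B*/585) = 0.0151·25.5, giving B* = 585·(1 - 0.356) = 376.
From dH/dt = 0: 0.00233·376 - 0.316 = 0.0347C*, so C* = 0.561/0.0347 = 16.2.

B* ≈ 376, H* ≈ 25.5, C* ≈ 16.2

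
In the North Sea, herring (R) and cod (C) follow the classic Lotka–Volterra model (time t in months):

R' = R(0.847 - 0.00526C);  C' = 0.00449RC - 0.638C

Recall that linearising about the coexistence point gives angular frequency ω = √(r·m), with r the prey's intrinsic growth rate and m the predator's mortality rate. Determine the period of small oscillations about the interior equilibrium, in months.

Here r = 0.847 and m = 0.638, so r·m = 0.54.
ω = √0.54 = 0.735 per month, hence T = 2π/ω ≈ 8.55 months.

T ≈ 8.55 months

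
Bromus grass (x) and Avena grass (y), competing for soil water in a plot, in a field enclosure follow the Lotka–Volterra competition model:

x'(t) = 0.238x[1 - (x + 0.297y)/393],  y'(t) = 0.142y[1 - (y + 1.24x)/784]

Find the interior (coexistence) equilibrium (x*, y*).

Setting both brackets to zero gives the nullclines x + 0.297y = 393 and 1.24x + y = 784.
Substituting y = 784 - 1.24x into the first: x(1 - 0.297·1.24) = 393 - 0.297·784.
So x* = 160/0.632 = 254, and then y* = 784 - 1.24·254 = 470.

x* ≈ 254, y* ≈ 470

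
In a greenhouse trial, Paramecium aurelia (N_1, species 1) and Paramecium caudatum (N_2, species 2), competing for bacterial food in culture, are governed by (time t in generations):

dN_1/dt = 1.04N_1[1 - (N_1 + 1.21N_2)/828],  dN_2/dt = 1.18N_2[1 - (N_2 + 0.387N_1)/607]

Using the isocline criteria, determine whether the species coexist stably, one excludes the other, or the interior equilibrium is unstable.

stable coexistence

Compare the nullcline intercepts: K1/α12 = 828/1.21 = 684 > K2 = 607; K2/α21 = 607/0.387 = 1570 > K1 = 828.
Since both inequalities hold, each species can invade when rare, so the interior equilibrium is stable.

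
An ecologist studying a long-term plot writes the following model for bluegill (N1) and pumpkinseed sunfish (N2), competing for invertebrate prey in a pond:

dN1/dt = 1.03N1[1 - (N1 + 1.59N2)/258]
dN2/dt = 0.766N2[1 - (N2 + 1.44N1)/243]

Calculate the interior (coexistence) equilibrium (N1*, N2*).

Setting both brackets to zero gives the nullclines N1 + 1.59N2 = 258 and 1.44N1 + N2 = 243.
Substituting N2 = 243 - 1.44N1 into the first: N1(1 - 1.59·1.44) = 258 - 1.59·243.
So N1* = -128/-1.29 = 99.5, and then N2* = 243 - 1.44·99.5 = 99.7.

N1* ≈ 99.5, N2* ≈ 99.7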